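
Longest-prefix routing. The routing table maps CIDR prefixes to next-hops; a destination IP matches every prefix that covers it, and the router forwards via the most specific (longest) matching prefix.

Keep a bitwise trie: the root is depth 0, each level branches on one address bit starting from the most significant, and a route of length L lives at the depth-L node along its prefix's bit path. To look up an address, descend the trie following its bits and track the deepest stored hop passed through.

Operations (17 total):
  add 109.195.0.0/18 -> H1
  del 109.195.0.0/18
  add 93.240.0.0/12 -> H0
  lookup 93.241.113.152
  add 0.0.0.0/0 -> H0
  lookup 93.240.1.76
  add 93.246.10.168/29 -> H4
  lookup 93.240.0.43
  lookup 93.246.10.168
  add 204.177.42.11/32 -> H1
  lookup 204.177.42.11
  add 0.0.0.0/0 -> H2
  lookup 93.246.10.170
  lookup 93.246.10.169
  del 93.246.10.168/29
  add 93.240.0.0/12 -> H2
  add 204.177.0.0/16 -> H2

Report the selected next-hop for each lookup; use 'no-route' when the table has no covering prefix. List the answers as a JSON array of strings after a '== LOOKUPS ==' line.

Trace:
  add 109.195.0.0/18 -> H1 at depth 18
  - 109.195.0.0/18 clear@18
  add 93.240.0.0/12 -> H0 at depth 12
  lookup 93.241.113.152: bits 010111011111 walk d0:-→d1:-→d2:-→d3:-→d4:-→d5:-→d6:-→d7:-→d8:-→d9:-→d10:-→d11:-→d12:H0 -> H0
  add 0.0.0.0/0 -> H0 at depth 0
  lookup 93.240.1.76: bits 010111011111 walk d0:H0→d1:-→d2:-→d3:-→d4:-→d5:-→d6:-→d7:-→d8:-→d9:-→d10:-→d11:-→d12:H0 -> H0
  add 93.246.10.168/29 -> H4 at depth 29
  lookup 93.240.0.43: bits 0101110111110 walk d0:H0→d1:-→d2:-→d3:-→d4:-→d5:-→d6:-→d7:-→d8:-→d9:-→d10:-→d11:-→d12:H0→d13:- -> H0
  lookup 93.246.10.168: bits 01011101111101100000101010101 walk d0:H0→d1:-→d2:-→d3:-→d4:-→d5:-→d6:-→d7:-→d8:-→d9:-→d10:-→d11:-→d12:H0→d13:-→d14:-→d15:-→d16:-→d17:-→d18:-→d19:-→d20:-→d21:-→d22:-→d23:-→d24:-→d25:-→d26:-→d27:-→d28:-→d29:H4 -> H4
  add 204.177.42.11/32 -> H1 at depth 32
  lookup 204.177.42.11: bits 11001100101100010010101000001011 walk d0:H0→d1:-→d2:-→d3:-→d4:-→d5:-→d6:-→d7:-→d8:-→d9:-→d10:-→d11:-→d12:-→d13:-→d14:-→d15:-→d16:-→d17:-→d18:-→d19:-→d20:-→d21:-→d22:-→d23:-→d24:-→d25:-→d26:-→d27:-→d28:-→d29:-→d30:-→d31:-→d32:H1 -> H1
  add 0.0.0.0/0 -> H2 at depth 0
  lookup 93.246.10.170: bits 01011101111101100000101010101 walk d0:H2→d1:-→d2:-→d3:-→d4:-→d5:-→d6:-→d7:-→d8:-→d9:-→d10:-→d11:-→d12:H0→d13:-→d14:-→d15:-→d16:-→d17:-→d18:-→d19:-→d20:-→d21:-→d22:-→d23:-→d24:-→d25:-→d26:-→d27:-→d28:-→d29:H4 -> H4
  lookup 93.246.10.169: bits 01011101111101100000101010101 walk d0:H2→d1:-→d2:-→d3:-→d4:-→d5:-→d6:-→d7:-→d8:-→d9:-→d10:-→d11:-→d12:H0→d13:-→d14:-→d15:-→d16:-→d17:-→d18:-→d19:-→d20:-→d21:-→d22:-→d23:-→d24:-→d25:-→d26:-→d27:-→d28:-→d29:H4 -> H4
  - 93.246.10.168/29 clear@29
  add 93.240.0.0/12 -> H2 at depth 12
  add 204.177.0.0/16 -> H2 at depth 16

== LOOKUPS ==
["H0","H0","H0","H4","H1","H4","H4"]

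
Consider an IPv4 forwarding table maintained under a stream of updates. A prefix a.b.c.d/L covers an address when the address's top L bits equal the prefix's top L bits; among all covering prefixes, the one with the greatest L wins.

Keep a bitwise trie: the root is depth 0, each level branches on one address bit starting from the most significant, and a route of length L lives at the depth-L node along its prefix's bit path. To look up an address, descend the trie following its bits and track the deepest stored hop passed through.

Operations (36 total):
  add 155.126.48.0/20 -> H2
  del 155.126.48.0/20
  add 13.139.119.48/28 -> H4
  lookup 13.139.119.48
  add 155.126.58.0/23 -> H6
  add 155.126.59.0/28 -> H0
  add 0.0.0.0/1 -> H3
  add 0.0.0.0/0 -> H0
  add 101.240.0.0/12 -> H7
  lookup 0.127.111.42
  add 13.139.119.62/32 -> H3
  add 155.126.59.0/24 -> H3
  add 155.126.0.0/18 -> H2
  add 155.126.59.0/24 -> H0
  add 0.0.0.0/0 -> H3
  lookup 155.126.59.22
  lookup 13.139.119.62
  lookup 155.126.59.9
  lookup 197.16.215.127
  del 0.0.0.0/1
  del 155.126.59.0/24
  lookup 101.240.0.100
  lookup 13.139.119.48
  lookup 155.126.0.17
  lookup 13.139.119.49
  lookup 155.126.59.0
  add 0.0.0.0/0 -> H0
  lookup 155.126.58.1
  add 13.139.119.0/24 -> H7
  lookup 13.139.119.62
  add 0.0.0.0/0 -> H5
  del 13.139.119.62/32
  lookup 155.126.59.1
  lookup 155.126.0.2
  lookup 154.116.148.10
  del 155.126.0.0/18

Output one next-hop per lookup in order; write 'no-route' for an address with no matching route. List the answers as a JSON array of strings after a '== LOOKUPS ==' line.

Apply in order:
  add 155.126.48.0/20 -> H2 at depth 20
  - 155.126.48.0/20 clear@20
  add 13.139.119.48/28 -> H4 at depth 28
  ? 13.139.119.48  path d0:-→d1:-→d2:-→d3:-→d4:-→d5:-→d6:-→d7:-→d8:-→d9:-→d10:-→d11:-→d12:-→d13:-→d14:-→d15:-→d16:-→d17:-→d18:-→d19:-→d20:-→d21:-→d22:-→d23:-→d24:-→d25:-→d26:-→d27:-→d28:H4  best=H4
  add 155.126.58.0/23 -> H6 at depth 23
  add 155.126.59.0/28 -> H0 at depth 28
  add 0.0.0.0/1 -> H3 at depth 1
  add 0.0.0.0/0 -> H0 at depth 0
  add 101.240.0.0/12 -> H7 at depth 12
  ? 0.127.111.42  path d0:H0→d1:H3→d2:-→d3:-→d4:-  best=H3
  add 13.139.119.62/32 -> H3 at depth 32
  add 155.126.59.0/24 -> H3 at depth 24
  add 155.126.0.0/18 -> H2 at depth 18
  add 155.126.59.0/24 -> H0 at depth 24
  add 0.0.0.0/0 -> H3 at depth 0
  ? 155.126.59.22  path d0:H3→d1:-→d2:-→d3:-→d4:-→d5:-→d6:-→d7:-→d8:-→d9:-→d10:-→d11:-→d12:-→d13:-→d14:-→d15:-→d16:-→d17:-→d18:H2→d19:-→d20:-→d21:-→d22:-→d23:H6→d24:H0→d25:-→d26:-→d27:-  best=H0
  ? 13.139.119.62  path d0:H3→d1:H3→d2:-→d3:-→d4:-→d5:-→d6:-→d7:-→d8:-→d9:-→d10:-→d11:-→d12:-→d13:-→d14:-→d15:-→d16:-→d17:-→d18:-→d19:-→d20:-→d21:-→d22:-→d23:-→d24:-→d25:-→d26:-→d27:-→d28:H4→d29:-→d30:-→d31:-→d32:H3  best=H3
  ? 155.126.59.9  path d0:H3→d1:-→d2:-→d3:-→d4:-→d5:-→d6:-→d7:-→d8:-→d9:-→d10:-→d11:-→d12:-→d13:-→d14:-→d15:-→d16:-→d17:-→d18:H2→d19:-→d20:-→d21:-→d22:-→d23:H6→d24:H0→d25:-→d26:-→d27:-→d28:H0  best=H0
  ? 197.16.215.127  path d0:H3→d1:-  best=H3
  - 0.0.0.0/1 clear@1
  - 155.126.59.0/24 clear@24
  ? 101.240.0.100  path d0:H3→d1:-→d2:-→d3:-→d4:-→d5:-→d6:-→d7:-→d8:-→d9:-→d10:-→d11:-→d12:H7  best=H7
  ? 13.139.119.48  path d0:H3→d1:-→d2:-→d3:-→d4:-→d5:-→d6:-→d7:-→d8:-→d9:-→d10:-→d11:-→d12:-→d13:-→d14:-→d15:-→d16:-→d17:-→d18:-→d19:-→d20:-→d21:-→d22:-→d23:-→d24:-→d25:-→d26:-→d27:-→d28:H4  best=H4
  ? 155.126.0.17  path d0:H3→d1:-→d2:-→d3:-→d4:-→d5:-→d6:-→d7:-→d8:-→d9:-→d10:-→d11:-→d12:-→d13:-→d14:-→d15:-→d16:-→d17:-→d18:H2  best=H2
  ? 13.139.119.49  path d0:H3→d1:-→d2:-→d3:-→d4:-→d5:-→d6:-→d7:-→d8:-→d9:-→d10:-→d11:-→d12:-→d13:-→d14:-→d15:-→d16:-→d17:-→d18:-→d19:-→d20:-→d21:-→d22:-→d23:-→d24:-→d25:-→d26:-→d27:-→d28:H4  best=H4
  ? 155.126.59.0  path d0:H3→d1:-→d2:-→d3:-→d4:-→d5:-→d6:-→d7:-→d8:-→d9:-→d10:-→d11:-→d12:-→d13:-→d14:-→d15:-→d16:-→d17:-→d18:H2→d19:-→d20:-→d21:-→d22:-→d23:H6→d24:-→d25:-→d26:-→d27:-→d28:H0  best=H0
  add 0.0.0.0/0 -> H0 at depth 0
  ? 155.126.58.1  path d0:H0→d1:-→d2:-→d3:-→d4:-→d5:-→d6:-→d7:-→d8:-→d9:-→d10:-→d11:-→d12:-→d13:-→d14:-→d15:-→d16:-→d17:-→d18:H2→d19:-→d20:-→d21:-→d22:-→d23:H6  best=H6
  add 13.139.119.0/24 -> H7 at depth 24
  ? 13.139.119.62  path d0:H0→d1:-→d2:-→d3:-→d4:-→d5:-→d6:-→d7:-→d8:-→d9:-→d10:-→d11:-→d12:-→d13:-→d14:-→d15:-→d16:-→d17:-→d18:-→d19:-→d20:-→d21:-→d22:-→d23:-→d24:H7→d25:-→d26:-→d27:-→d28:H4→d29:-→d30:-→d31:-→d32:H3  best=H3
  add 0.0.0.0/0 -> H5 at depth 0
  - 13.139.119.62/32 clear@32
  ? 155.126.59.1  path d0:H5→d1:-→d2:-→d3:-→d4:-→d5:-→d6:-→d7:-→d8:-→d9:-→d10:-→d11:-→d12:-→d13:-→d14:-→d15:-→d16:-→d17:-→d18:H2→d19:-→d20:-→d21:-→d22:-→d23:H6→d24:-→d25:-→d26:-→d27:-→d28:H0  best=H0
  ? 155.126.0.2  path d0:H5→d1:-→d2:-→d3:-→d4:-→d5:-→d6:-→d7:-→d8:-→d9:-→d10:-→d11:-→d12:-→d13:-→d14:-→d15:-→d16:-→d17:-→d18:H2  best=H2
  ? 154.116.148.10  path d0:H5→d1:-→d2:-→d3:-→d4:-→d5:-→d6:-→d7:-  best=H5
  - 155.126.0.0/18 clear@18

== LOOKUPS ==
["H4","H3","H0","H3","H0","H3","H7","H4","H2","H4","H0","H6","H3","H0","H2","H5"]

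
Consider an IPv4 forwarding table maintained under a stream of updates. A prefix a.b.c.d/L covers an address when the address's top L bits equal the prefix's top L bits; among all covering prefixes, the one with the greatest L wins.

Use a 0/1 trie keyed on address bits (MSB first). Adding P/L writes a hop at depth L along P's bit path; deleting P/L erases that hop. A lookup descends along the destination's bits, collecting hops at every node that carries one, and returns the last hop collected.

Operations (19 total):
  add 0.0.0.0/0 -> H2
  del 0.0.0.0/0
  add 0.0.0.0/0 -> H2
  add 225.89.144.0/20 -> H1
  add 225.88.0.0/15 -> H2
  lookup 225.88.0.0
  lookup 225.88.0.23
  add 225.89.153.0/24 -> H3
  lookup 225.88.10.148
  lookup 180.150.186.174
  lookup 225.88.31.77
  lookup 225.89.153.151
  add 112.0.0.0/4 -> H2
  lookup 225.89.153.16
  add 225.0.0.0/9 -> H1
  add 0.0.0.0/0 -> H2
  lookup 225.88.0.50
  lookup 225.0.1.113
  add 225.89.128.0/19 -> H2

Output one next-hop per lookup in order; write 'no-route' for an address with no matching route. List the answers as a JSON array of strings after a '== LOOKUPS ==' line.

Process each operation:
  add 0.0.0.0/0 -> H2 at depth 0
  - 0.0.0.0/0 clear@0
  add 0.0.0.0/0 -> H2 at depth 0
  add 225.89.144.0/20 -> H1 at depth 20
  add 225.88.0.0/15 -> H2 at depth 15
  Q 225.88.0.0: descend 111000010101100 ; hops seen [H2,H2] ; pick H2
  Q 225.88.0.23: descend 111000010101100 ; hops seen [H2,H2] ; pick H2
  add 225.89.153.0/24 -> H3 at depth 24
  Q 225.88.10.148: descend 111000010101100 ; hops seen [H2,H2] ; pick H2
  Q 180.150.186.174: descend 1 ; hops seen [H2] ; pick H2
  Q 225.88.31.77: descend 111000010101100 ; hops seen [H2,H2] ; pick H2
  Q 225.89.153.151: descend 111000010101100110011001 ; hops seen [H2,H2,H1,H3] ; pick H3
  add 112.0.0.0/4 -> H2 at depth 4
  Q 225.89.153.16: descend 111000010101100110011001 ; hops seen [H2,H2,H1,H3] ; pick H3
  add 225.0.0.0/9 -> H1 at depth 9
  add 0.0.0.0/0 -> H2 at depth 0
  Q 225.88.0.50: descend 111000010101100 ; hops seen [H2,H1,H2] ; pick H2
  Q 225.0.1.113: descend 111000010 ; hops seen [H2,H1] ; pick H1
  add 225.89.128.0/19 -> H2 at depth 19

== LOOKUPS ==
["H2","H2","H2","H2","H2","H3","H3","H2","H1"]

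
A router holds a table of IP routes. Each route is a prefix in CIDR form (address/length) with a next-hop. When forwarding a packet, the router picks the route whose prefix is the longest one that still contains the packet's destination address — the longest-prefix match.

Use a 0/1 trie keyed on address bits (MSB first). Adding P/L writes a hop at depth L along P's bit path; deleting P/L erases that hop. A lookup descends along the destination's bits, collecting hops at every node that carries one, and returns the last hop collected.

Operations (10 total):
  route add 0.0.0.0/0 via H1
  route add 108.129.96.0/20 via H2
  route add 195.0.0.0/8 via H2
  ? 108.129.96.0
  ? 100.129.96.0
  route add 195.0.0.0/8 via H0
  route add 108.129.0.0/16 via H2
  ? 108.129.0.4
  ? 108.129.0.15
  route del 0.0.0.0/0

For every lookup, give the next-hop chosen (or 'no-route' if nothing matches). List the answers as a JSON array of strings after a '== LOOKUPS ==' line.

Process each operation:
  add 0.0.0.0/0 -> H1 at depth 0
  add 108.129.96.0/20 -> H2 at depth 20
  add 195.0.0.0/8 -> H2 at depth 8
  lookup 108.129.96.0: bits 01101100100000010110 walk d0:H1→d1:-→d2:-→d3:-→d4:-→d5:-→d6:-→d7:-→d8:-→d9:-→d10:-→d11:-→d12:-→d13:-→d14:-→d15:-→d16:-→d17:-→d18:-→d19:-→d20:H2 -> H2
  lookup 100.129.96.0: bits 0110 walk d0:H1→d1:-→d2:-→d3:-→d4:- -> H1
  add 195.0.0.0/8 -> H0 at depth 8
  add 108.129.0.0/16 -> H2 at depth 16
  lookup 108.129.0.4: bits 01101100100000010 walk d0:H1→d1:-→d2:-→d3:-→d4:-→d5:-→d6:-→d7:-→d8:-→d9:-→d10:-→d11:-→d12:-→d13:-→d14:-→d15:-→d16:H2→d17:- -> H2
  lookup 108.129.0.15: bits 01101100100000010 walk d0:H1→d1:-→d2:-→d3:-→d4:-→d5:-→d6:-→d7:-→d8:-→d9:-→d10:-→d11:-→d12:-→d13:-→d14:-→d15:-→d16:H2→d17:- -> H2
  - 0.0.0.0/0 clear@0

== LOOKUPS ==
["H2","H1","H2","H2"]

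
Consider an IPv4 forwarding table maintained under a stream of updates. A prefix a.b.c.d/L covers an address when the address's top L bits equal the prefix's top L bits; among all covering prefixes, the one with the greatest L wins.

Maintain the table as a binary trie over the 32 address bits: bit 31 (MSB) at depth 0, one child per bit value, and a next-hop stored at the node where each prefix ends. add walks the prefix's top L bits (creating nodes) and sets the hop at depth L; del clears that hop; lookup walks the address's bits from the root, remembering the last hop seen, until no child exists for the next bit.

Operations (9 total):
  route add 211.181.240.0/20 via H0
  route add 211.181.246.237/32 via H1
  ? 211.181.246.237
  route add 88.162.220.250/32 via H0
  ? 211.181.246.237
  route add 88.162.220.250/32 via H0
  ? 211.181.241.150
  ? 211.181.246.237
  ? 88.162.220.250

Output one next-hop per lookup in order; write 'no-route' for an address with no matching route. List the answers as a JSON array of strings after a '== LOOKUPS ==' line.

Trace:
  add 211.181.240.0/20 -> H0 at depth 20
  add 211.181.246.237/32 -> H1 at depth 32
  ? 211.181.246.237  path d0:-→d1:-→d2:-→d3:-→d4:-→d5:-→d6:-→d7:-→d8:-→d9:-→d10:-→d11:-→d12:-→d13:-→d14:-→d15:-→d16:-→d17:-→d18:-→d19:-→d20:H0→d21:-→d22:-→d23:-→d24:-→d25:-→d26:-→d27:-→d28:-→d29:-→d30:-→d31:-→d32:H1  best=H1
  add 88.162.220.250/32 -> H0 at depth 32
  ? 211.181.246.237  path d0:-→d1:-→d2:-→d3:-→d4:-→d5:-→d6:-→d7:-→d8:-→d9:-→d10:-→d11:-→d12:-→d13:-→d14:-→d15:-→d16:-→d17:-→d18:-→d19:-→d20:H0→d21:-→d22:-→d23:-→d24:-→d25:-→d26:-→d27:-→d28:-→d29:-→d30:-→d31:-→d32:H1  best=H1
  add 88.162.220.250/32 -> H0 at depth 32
  ? 211.181.241.150  path d0:-→d1:-→d2:-→d3:-→d4:-→d5:-→d6:-→d7:-→d8:-→d9:-→d10:-→d11:-→d12:-→d13:-→d14:-→d15:-→d16:-→d17:-→d18:-→d19:-→d20:H0→d21:-  best=H0
  ? 211.181.246.237  path d0:-→d1:-→d2:-→d3:-→d4:-→d5:-→d6:-→d7:-→d8:-→d9:-→d10:-→d11:-→d12:-→d13:-→d14:-→d15:-→d16:-→d17:-→d18:-→d19:-→d20:H0→d21:-→d22:-→d23:-→d24:-→d25:-→d26:-→d27:-→d28:-→d29:-→d30:-→d31:-→d32:H1  best=H1
  ? 88.162.220.250  path d0:-→d1:-→d2:-→d3:-→d4:-→d5:-→d6:-→d7:-→d8:-→d9:-→d10:-→d11:-→d12:-→d13:-→d14:-→d15:-→d16:-→d17:-→d18:-→d19:-→d20:-→d21:-→d22:-→d23:-→d24:-→d25:-→d26:-→d27:-→d28:-→d29:-→d30:-→d31:-→d32:H0  best=H0

== LOOKUPS ==
["H1","H1","H0","H1","H0"]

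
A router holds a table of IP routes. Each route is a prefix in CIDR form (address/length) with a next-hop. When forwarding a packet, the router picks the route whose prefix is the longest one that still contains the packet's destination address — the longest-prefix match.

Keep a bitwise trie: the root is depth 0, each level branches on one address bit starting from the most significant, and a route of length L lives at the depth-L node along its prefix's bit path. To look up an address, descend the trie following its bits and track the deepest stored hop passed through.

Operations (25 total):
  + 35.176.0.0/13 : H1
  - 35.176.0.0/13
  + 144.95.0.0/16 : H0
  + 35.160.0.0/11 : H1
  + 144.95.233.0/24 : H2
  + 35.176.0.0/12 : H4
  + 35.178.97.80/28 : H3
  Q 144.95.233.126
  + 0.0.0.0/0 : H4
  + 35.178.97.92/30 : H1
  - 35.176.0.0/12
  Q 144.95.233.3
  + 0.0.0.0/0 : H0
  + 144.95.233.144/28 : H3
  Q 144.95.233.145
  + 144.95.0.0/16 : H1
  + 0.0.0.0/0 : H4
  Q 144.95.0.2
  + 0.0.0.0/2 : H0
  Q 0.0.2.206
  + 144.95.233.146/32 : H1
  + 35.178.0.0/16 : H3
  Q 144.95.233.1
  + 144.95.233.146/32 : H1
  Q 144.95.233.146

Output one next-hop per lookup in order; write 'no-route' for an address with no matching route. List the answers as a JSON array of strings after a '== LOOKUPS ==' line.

Trace:
  add 35.176.0.0/13 -> H1 at depth 13
  del 35.176.0.0/13 (clear depth 13)
  add 144.95.0.0/16 -> H0 at depth 16
  add 35.160.0.0/11 -> H1 at depth 11
  add 144.95.233.0/24 -> H2 at depth 24
  add 35.176.0.0/12 -> H4 at depth 12
  add 35.178.97.80/28 -> H3 at depth 28
  Q 144.95.233.126: descend 100100000101111111101001 ; hops seen [H0,H2] ; pick H2
  add 0.0.0.0/0 -> H4 at depth 0
  add 35.178.97.92/30 -> H1 at depth 30
  del 35.176.0.0/12 (clear depth 12)
  Q 144.95.233.3: descend 100100000101111111101001 ; hops seen [H4,H0,H2] ; pick H2
  add 0.0.0.0/0 -> H0 at depth 0
  add 144.95.233.144/28 -> H3 at depth 28
  Q 144.95.233.145: descend 1001000001011111111010011001 ; hops seen [H0,H0,H2,H3] ; pick H3
  add 144.95.0.0/16 -> H1 at depth 16
  add 0.0.0.0/0 -> H4 at depth 0
  Q 144.95.0.2: descend 1001000001011111 ; hops seen [H4,H1] ; pick H1
  add 0.0.0.0/2 -> H0 at depth 2
  Q 0.0.2.206: descend 00 ; hops seen [H4,H0] ; pick H0
  add 144.95.233.146/32 -> H1 at depth 32
  add 35.178.0.0/16 -> H3 at depth 16
  Q 144.95.233.1: descend 100100000101111111101001 ; hops seen [H4,H1,H2] ; pick H2
  add 144.95.233.146/32 -> H1 at depth 32
  Q 144.95.233.146: descend 10010000010111111110100110010010 ; hops seen [H4,H1,H2,H3,H1] ; pick H1

== LOOKUPS ==
["H2","H2","H3","H1","H0","H2","H1"]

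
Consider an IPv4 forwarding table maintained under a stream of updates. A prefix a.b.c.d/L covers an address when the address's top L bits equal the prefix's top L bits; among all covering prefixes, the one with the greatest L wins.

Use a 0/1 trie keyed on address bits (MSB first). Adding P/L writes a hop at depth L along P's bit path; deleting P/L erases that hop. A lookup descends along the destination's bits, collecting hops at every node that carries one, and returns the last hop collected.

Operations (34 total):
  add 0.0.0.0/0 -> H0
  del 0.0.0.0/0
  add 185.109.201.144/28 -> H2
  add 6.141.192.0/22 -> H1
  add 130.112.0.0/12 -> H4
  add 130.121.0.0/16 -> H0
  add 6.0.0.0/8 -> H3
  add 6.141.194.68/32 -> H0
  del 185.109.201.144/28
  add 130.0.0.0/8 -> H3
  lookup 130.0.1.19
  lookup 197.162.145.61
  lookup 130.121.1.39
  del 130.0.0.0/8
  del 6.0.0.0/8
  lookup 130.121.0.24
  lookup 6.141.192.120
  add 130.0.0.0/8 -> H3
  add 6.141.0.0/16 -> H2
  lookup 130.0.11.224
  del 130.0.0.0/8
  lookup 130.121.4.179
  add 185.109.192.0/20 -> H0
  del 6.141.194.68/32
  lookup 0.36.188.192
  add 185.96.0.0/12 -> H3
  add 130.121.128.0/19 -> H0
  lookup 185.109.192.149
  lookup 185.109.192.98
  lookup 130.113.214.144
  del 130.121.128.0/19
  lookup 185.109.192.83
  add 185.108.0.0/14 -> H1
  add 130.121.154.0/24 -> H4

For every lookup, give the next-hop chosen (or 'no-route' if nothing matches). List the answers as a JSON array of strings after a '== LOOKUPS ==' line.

Process each operation:
  + 0.0.0.0/0 (H0) depth=0
  del 0.0.0.0/0 (clear depth 0)
  + 185.109.201.144/28 (H2) depth=28
  + 6.141.192.0/22 (H1) depth=22
  + 130.112.0.0/12 (H4) depth=12
  + 130.121.0.0/16 (H0) depth=16
  + 6.0.0.0/8 (H3) depth=8
  + 6.141.194.68/32 (H0) depth=32
  del 185.109.201.144/28 (clear depth 28)
  + 130.0.0.0/8 (H3) depth=8
  lookup 130.0.1.19: bits 100000100 walk d0:-→d1:-→d2:-→d3:-→d4:-→d5:-→d6:-→d7:-→d8:H3→d9:- -> H3
  lookup 197.162.145.61: bits 1 walk d0:-→d1:- -> no-route
  lookup 130.121.1.39: bits 1000001001111001 walk d0:-→d1:-→d2:-→d3:-→d4:-→d5:-→d6:-→d7:-→d8:H3→d9:-→d10:-→d11:-→d12:H4→d13:-→d14:-→d15:-→d16:H0 -> H0
  del 130.0.0.0/8 (clear depth 8)
  del 6.0.0.0/8 (clear depth 8)
  lookup 130.121.0.24: bits 1000001001111001 walk d0:-→d1:-→d2:-→d3:-→d4:-→d5:-→d6:-→d7:-→d8:-→d9:-→d10:-→d11:-→d12:H4→d13:-→d14:-→d15:-→d16:H0 -> H0
  lookup 6.141.192.120: bits 0000011010001101110000 walk d0:-→d1:-→d2:-→d3:-→d4:-→d5:-→d6:-→d7:-→d8:-→d9:-→d10:-→d11:-→d12:-→d13:-→d14:-→d15:-→d16:-→d17:-→d18:-→d19:-→d20:-→d21:-→d22:H1 -> H1
  + 130.0.0.0/8 (H3) depth=8
  + 6.141.0.0/16 (H2) depth=16
  lookup 130.0.11.224: bits 100000100 walk d0:-→d1:-→d2:-→d3:-→d4:-→d5:-→d6:-→d7:-→d8:H3→d9:- -> H3
  del 130.0.0.0/8 (clear depth 8)
  lookup 130.121.4.179: bits 1000001001111001 walk d0:-→d1:-→d2:-→d3:-→d4:-→d5:-→d6:-→d7:-→d8:-→d9:-→d10:-→d11:-→d12:H4→d13:-→d14:-→d15:-→d16:H0 -> H0
  + 185.109.192.0/20 (H0) depth=20
  del 6.141.194.68/32 (clear depth 32)
  lookup 0.36.188.192: bits 00000 walk d0:-→d1:-→d2:-→d3:-→d4:-→d5:- -> no-route
  + 185.96.0.0/12 (H3) depth=12
  + 130.121.128.0/19 (H0) depth=19
  lookup 185.109.192.149: bits 10111001011011011100 walk d0:-→d1:-→d2:-→d3:-→d4:-→d5:-→d6:-→d7:-→d8:-→d9:-→d10:-→d11:-→d12:H3→d13:-→d14:-→d15:-→d16:-→d17:-→d18:-→d19:-→d20:H0 -> H0
  lookup 185.109.192.98: bits 10111001011011011100 walk d0:-→d1:-→d2:-→d3:-→d4:-→d5:-→d6:-→d7:-→d8:-→d9:-→d10:-→d11:-→d12:H3→d13:-→d14:-→d15:-→d16:-→d17:-→d18:-→d19:-→d20:H0 -> H0
  lookup 130.113.214.144: bits 100000100111 walk d0:-→d1:-→d2:-→d3:-→d4:-→d5:-→d6:-→d7:-→d8:-→d9:-→d10:-→d11:-→d12:H4 -> H4
  del 130.121.128.0/19 (clear depth 19)
  lookup 185.109.192.83: bits 10111001011011011100 walk d0:-→d1:-→d2:-→d3:-→d4:-→d5:-→d6:-→d7:-→d8:-→d9:-→d10:-→d11:-→d12:H3→d13:-→d14:-→d15:-→d16:-→d17:-→d18:-→d19:-→d20:H0 -> H0
  + 185.108.0.0/14 (H1) depth=14
  + 130.121.154.0/24 (H4) depth=24

== LOOKUPS ==
["H3","no-route","H0","H0","H1","H3","H0","no-route","H0","H0","H4","H0"]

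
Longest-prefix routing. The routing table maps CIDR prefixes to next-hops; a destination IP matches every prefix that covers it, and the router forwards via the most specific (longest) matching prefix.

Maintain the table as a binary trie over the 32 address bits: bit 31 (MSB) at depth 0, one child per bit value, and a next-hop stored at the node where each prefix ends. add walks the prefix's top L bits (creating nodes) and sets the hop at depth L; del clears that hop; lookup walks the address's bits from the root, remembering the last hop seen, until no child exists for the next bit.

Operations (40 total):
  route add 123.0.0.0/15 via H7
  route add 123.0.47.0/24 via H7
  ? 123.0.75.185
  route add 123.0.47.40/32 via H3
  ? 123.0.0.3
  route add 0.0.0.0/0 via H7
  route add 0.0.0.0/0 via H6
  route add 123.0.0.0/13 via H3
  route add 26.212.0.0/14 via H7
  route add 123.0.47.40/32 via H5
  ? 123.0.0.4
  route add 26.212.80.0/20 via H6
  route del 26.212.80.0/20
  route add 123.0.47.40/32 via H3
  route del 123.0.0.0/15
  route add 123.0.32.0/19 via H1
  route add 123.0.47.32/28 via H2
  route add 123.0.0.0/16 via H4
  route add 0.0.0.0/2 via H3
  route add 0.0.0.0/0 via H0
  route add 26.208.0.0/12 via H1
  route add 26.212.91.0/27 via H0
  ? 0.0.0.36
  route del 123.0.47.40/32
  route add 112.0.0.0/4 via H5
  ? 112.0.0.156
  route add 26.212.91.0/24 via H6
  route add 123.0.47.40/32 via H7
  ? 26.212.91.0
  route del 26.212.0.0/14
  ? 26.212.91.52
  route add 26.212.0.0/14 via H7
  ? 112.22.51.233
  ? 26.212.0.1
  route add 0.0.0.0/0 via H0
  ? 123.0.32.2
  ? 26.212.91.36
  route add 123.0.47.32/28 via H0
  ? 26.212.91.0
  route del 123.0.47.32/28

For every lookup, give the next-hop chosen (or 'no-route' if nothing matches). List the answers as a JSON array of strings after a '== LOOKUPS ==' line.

Apply in order:
  + 123.0.0.0/15 (H7) depth=15
  + 123.0.47.0/24 (H7) depth=24
  Q 123.0.75.185: descend 01111011000000000 ; hops seen [H7] ; pick H7
  + 123.0.47.40/32 (H3) depth=32
  Q 123.0.0.3: descend 011110110000000000 ; hops seen [H7] ; pick H7
  + 0.0.0.0/0 (H7) depth=0
  + 0.0.0.0/0 (H6) depth=0
  + 123.0.0.0/13 (H3) depth=13
  + 26.212.0.0/14 (H7) depth=14
  + 123.0.47.40/32 (H5) depth=32
  Q 123.0.0.4: descend 011110110000000000 ; hops seen [H6,H3,H7] ; pick H7
  + 26.212.80.0/20 (H6) depth=20
  - 26.212.80.0/20 clear@20
  + 123.0.47.40/32 (H3) depth=32
  - 123.0.0.0/15 clear@15
  + 123.0.32.0/19 (H1) depth=19
  + 123.0.47.32/28 (H2) depth=28
  + 123.0.0.0/16 (H4) depth=16
  + 0.0.0.0/2 (H3) depth=2
  + 0.0.0.0/0 (H0) depth=0
  + 26.208.0.0/12 (H1) depth=12
  + 26.212.91.0/27 (H0) depth=27
  Q 0.0.0.36: descend 000 ; hops seen [H0,H3] ; pick H3
  - 123.0.47.40/32 clear@32
  + 112.0.0.0/4 (H5) depth=4
  Q 112.0.0.156: descend 0111 ; hops seen [H0,H5] ; pick H5
  + 26.212.91.0/24 (H6) depth=24
  + 123.0.47.40/32 (H7) depth=32
  Q 26.212.91.0: descend 000110101101010001011011000 ; hops seen [H0,H3,H1,H7,H6,H0] ; pick H0
  - 26.212.0.0/14 clear@14
  Q 26.212.91.52: descend 00011010110101000101101100 ; hops seen [H0,H3,H1,H6] ; pick H6
  + 26.212.0.0/14 (H7) depth=14
  Q 112.22.51.233: descend 0111 ; hops seen [H0,H5] ; pick H5
  Q 26.212.0.1: descend 00011010110101000 ; hops seen [H0,H3,H1,H7] ; pick H7
  + 0.0.0.0/0 (H0) depth=0
  Q 123.0.32.2: descend 01111011000000000010 ; hops seen [H0,H5,H3,H4,H1] ; pick H1
  Q 26.212.91.36: descend 00011010110101000101101100 ; hops seen [H0,H3,H1,H7,H6] ; pick H6
  + 123.0.47.32/28 (H0) depth=28
  Q 26.212.91.0: descend 000110101101010001011011000 ; hops seen [H0,H3,H1,H7,H6,H0] ; pick H0
  - 123.0.47.32/28 clear@28

== LOOKUPS ==
["H7","H7","H7","H3","H5","H0","H6","H5","H7","H1","H6","H0"]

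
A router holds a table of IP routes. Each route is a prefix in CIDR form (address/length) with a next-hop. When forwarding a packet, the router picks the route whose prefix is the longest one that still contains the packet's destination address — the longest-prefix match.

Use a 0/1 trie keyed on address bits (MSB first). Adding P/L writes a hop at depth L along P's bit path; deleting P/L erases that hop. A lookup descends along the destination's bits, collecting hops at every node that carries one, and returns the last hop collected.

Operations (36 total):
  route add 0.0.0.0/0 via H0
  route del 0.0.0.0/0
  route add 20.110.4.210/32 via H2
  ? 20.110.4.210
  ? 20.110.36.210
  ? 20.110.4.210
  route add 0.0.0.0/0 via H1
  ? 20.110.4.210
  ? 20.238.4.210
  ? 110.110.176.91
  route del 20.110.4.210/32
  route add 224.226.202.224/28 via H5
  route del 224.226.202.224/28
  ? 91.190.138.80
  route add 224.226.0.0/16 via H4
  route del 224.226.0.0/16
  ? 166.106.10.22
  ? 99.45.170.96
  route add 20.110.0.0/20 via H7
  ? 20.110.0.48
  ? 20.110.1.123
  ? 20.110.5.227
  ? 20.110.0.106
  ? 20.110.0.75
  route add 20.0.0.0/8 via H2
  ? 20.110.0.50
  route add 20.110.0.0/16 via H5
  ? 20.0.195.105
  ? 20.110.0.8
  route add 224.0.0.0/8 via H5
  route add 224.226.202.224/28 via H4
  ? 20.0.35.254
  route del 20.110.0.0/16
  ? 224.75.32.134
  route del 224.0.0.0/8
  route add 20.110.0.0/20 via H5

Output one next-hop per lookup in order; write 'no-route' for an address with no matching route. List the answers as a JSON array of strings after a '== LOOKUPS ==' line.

Process each operation:
  + 0.0.0.0/0 (H0) depth=0
  del 0.0.0.0/0 (clear depth 0)
  + 20.110.4.210/32 (H2) depth=32
  ? 20.110.4.210  path d0:-→d1:-→d2:-→d3:-→d4:-→d5:-→d6:-→d7:-→d8:-→d9:-→d10:-→d11:-→d12:-→d13:-→d14:-→d15:-→d16:-→d17:-→d18:-→d19:-→d20:-→d21:-→d22:-→d23:-→d24:-→d25:-→d26:-→d27:-→d28:-→d29:-→d30:-→d31:-→d32:H2  best=H2
  ? 20.110.36.210  path d0:-→d1:-→d2:-→d3:-→d4:-→d5:-→d6:-→d7:-→d8:-→d9:-→d10:-→d11:-→d12:-→d13:-→d14:-→d15:-→d16:-→d17:-→d18:-  best=no-route
  ? 20.110.4.210  path d0:-→d1:-→d2:-→d3:-→d4:-→d5:-→d6:-→d7:-→d8:-→d9:-→d10:-→d11:-→d12:-→d13:-→d14:-→d15:-→d16:-→d17:-→d18:-→d19:-→d20:-→d21:-→d22:-→d23:-→d24:-→d25:-→d26:-→d27:-→d28:-→d29:-→d30:-→d31:-→d32:H2  best=H2
  + 0.0.0.0/0 (H1) depth=0
  ? 20.110.4.210  path d0:H1→d1:-→d2:-→d3:-→d4:-→d5:-→d6:-→d7:-→d8:-→d9:-→d10:-→d11:-→d12:-→d13:-→d14:-→d15:-→d16:-→d17:-→d18:-→d19:-→d20:-→d21:-→d22:-→d23:-→d24:-→d25:-→d26:-→d27:-→d28:-→d29:-→d30:-→d31:-→d32:H2  best=H2
  ? 20.238.4.210  path d0:H1→d1:-→d2:-→d3:-→d4:-→d5:-→d6:-→d7:-→d8:-  best=H1
  ? 110.110.176.91  path d0:H1→d1:-  best=H1
  del 20.110.4.210/32 (clear depth 32)
  + 224.226.202.224/28 (H5) depth=28
  del 224.226.202.224/28 (clear depth 28)
  ? 91.190.138.80  path d0:H1→d1:-  best=H1
  + 224.226.0.0/16 (H4) depth=16
  del 224.226.0.0/16 (clear depth 16)
  ? 166.106.10.22  path d0:H1→d1:-  best=H1
  ? 99.45.170.96  path d0:H1→d1:-  best=H1
  + 20.110.0.0/20 (H7) depth=20
  ? 20.110.0.48  path d0:H1→d1:-→d2:-→d3:-→d4:-→d5:-→d6:-→d7:-→d8:-→d9:-→d10:-→d11:-→d12:-→d13:-→d14:-→d15:-→d16:-→d17:-→d18:-→d19:-→d20:H7→d21:-  best=H7
  ? 20.110.1.123  path d0:H1→d1:-→d2:-→d3:-→d4:-→d5:-→d6:-→d7:-→d8:-→d9:-→d10:-→d11:-→d12:-→d13:-→d14:-→d15:-→d16:-→d17:-→d18:-→d19:-→d20:H7→d21:-  best=H7
  ? 20.110.5.227  path d0:H1→d1:-→d2:-→d3:-→d4:-→d5:-→d6:-→d7:-→d8:-→d9:-→d10:-→d11:-→d12:-→d13:-→d14:-→d15:-→d16:-→d17:-→d18:-→d19:-→d20:H7→d21:-→d22:-→d23:-  best=H7
  ? 20.110.0.106  path d0:H1→d1:-→d2:-→d3:-→d4:-→d5:-→d6:-→d7:-→d8:-→d9:-→d10:-→d11:-→d12:-→d13:-→d14:-→d15:-→d16:-→d17:-→d18:-→d19:-→d20:H7→d21:-  best=H7
  ? 20.110.0.75  path d0:H1→d1:-→d2:-→d3:-→d4:-→d5:-→d6:-→d7:-→d8:-→d9:-→d10:-→d11:-→d12:-→d13:-→d14:-→d15:-→d16:-→d17:-→d18:-→d19:-→d20:H7→d21:-  best=H7
  + 20.0.0.0/8 (H2) depth=8
  ? 20.110.0.50  path d0:H1→d1:-→d2:-→d3:-→d4:-→d5:-→d6:-→d7:-→d8:H2→d9:-→d10:-→d11:-→d12:-→d13:-→d14:-→d15:-→d16:-→d17:-→d18:-→d19:-→d20:H7→d21:-  best=H7
  + 20.110.0.0/16 (H5) depth=16
  ? 20.0.195.105  path d0:H1→d1:-→d2:-→d3:-→d4:-→d5:-→d6:-→d7:-→d8:H2→d9:-  best=H2
  ? 20.110.0.8  path d0:H1→d1:-→d2:-→d3:-→d4:-→d5:-→d6:-→d7:-→d8:H2→d9:-→d10:-→d11:-→d12:-→d13:-→d14:-→d15:-→d16:H5→d17:-→d18:-→d19:-→d20:H7→d21:-  best=H7
  + 224.0.0.0/8 (H5) depth=8
  + 224.226.202.224/28 (H4) depth=28
  ? 20.0.35.254  path d0:H1→d1:-→d2:-→d3:-→d4:-→d5:-→d6:-→d7:-→d8:H2→d9:-  best=H2
  del 20.110.0.0/16 (clear depth 16)
  ? 224.75.32.134  path d0:H1→d1:-→d2:-→d3:-→d4:-→d5:-→d6:-→d7:-→d8:H5  best=H5
  del 224.0.0.0/8 (clear depth 8)
  + 20.110.0.0/20 (H5) depth=20

== LOOKUPS ==
["H2","no-route","H2","H2","H1","H1","H1","H1","H1","H7","H7","H7","H7","H7","H7","H2","H7","H2","H5"]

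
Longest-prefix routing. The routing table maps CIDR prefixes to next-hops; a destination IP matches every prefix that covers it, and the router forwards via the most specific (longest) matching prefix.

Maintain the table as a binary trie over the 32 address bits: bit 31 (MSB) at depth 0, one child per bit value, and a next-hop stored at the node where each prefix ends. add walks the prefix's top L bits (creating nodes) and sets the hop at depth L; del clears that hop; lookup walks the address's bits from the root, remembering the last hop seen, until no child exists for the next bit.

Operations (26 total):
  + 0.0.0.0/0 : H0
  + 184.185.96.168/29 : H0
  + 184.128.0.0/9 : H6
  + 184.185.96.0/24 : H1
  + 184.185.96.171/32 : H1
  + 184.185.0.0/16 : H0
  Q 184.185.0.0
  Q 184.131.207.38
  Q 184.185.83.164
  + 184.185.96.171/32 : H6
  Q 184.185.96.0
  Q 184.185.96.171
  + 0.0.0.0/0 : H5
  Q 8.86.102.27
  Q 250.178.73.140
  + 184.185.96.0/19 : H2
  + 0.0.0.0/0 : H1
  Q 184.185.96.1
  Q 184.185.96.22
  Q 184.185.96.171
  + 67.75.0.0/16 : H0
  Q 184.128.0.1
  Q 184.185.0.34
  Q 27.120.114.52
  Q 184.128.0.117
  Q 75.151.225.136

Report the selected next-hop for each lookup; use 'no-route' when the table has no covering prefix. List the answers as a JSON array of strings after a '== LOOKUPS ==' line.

Trace:
  add 0.0.0.0/0 -> H0 at depth 0
  add 184.185.96.168/29 -> H0 at depth 29
  add 184.128.0.0/9 -> H6 at depth 9
  add 184.185.96.0/24 -> H1 at depth 24
  add 184.185.96.171/32 -> H1 at depth 32
  add 184.185.0.0/16 -> H0 at depth 16
  lookup 184.185.0.0: bits 10111000101110010 walk d0:H0→d1:-→d2:-→d3:-→d4:-→d5:-→d6:-→d7:-→d8:-→d9:H6→d10:-→d11:-→d12:-→d13:-→d14:-→d15:-→d16:H0→d17:- -> H0
  lookup 184.131.207.38: bits 1011100010 walk d0:H0→d1:-→d2:-→d3:-→d4:-→d5:-→d6:-→d7:-→d8:-→d9:H6→d10:- -> H6
  lookup 184.185.83.164: bits 101110001011100101 walk d0:H0→d1:-→d2:-→d3:-→d4:-→d5:-→d6:-→d7:-→d8:-→d9:H6→d10:-→d11:-→d12:-→d13:-→d14:-→d15:-→d16:H0→d17:-→d18:- -> H0
  add 184.185.96.171/32 -> H6 at depth 32
  lookup 184.185.96.0: bits 101110001011100101100000 walk d0:H0→d1:-→d2:-→d3:-→d4:-→d5:-→d6:-→d7:-→d8:-→d9:H6→d10:-→d11:-→d12:-→d13:-→d14:-→d15:-→d16:H0→d17:-→d18:-→d19:-→d20:-→d21:-→d22:-→d23:-→d24:H1 -> H1
  lookup 184.185.96.171: bits 10111000101110010110000010101011 walk d0:H0→d1:-→d2:-→d3:-→d4:-→d5:-→d6:-→d7:-→d8:-→d9:H6→d10:-→d11:-→d12:-→d13:-→d14:-→d15:-→d16:H0→d17:-→d18:-→d19:-→d20:-→d21:-→d22:-→d23:-→d24:H1→d25:-→d26:-→d27:-→d28:-→d29:H0→d30:-→d31:-→d32:H6 -> H6
  add 0.0.0.0/0 -> H5 at depth 0
  lookup 8.86.102.27: bits ε walk d0:H5 -> H5
  lookup 250.178.73.140: bits 1 walk d0:H5→d1:- -> H5
  add 184.185.96.0/19 -> H2 at depth 19
  add 0.0.0.0/0 -> H1 at depth 0
  lookup 184.185.96.1: bits 101110001011100101100000 walk d0:H1→d1:-→d2:-→d3:-→d4:-→d5:-→d6:-→d7:-→d8:-→d9:H6→d10:-→d11:-→d12:-→d13:-→d14:-→d15:-→d16:H0→d17:-→d18:-→d19:H2→d20:-→d21:-→d22:-→d23:-→d24:H1 -> H1
  lookup 184.185.96.22: bits 101110001011100101100000 walk d0:H1→d1:-→d2:-→d3:-→d4:-→d5:-→d6:-→d7:-→d8:-→d9:H6→d10:-→d11:-→d12:-→d13:-→d14:-→d15:-→d16:H0→d17:-→d18:-→d19:H2→d20:-→d21:-→d22:-→d23:-→d24:H1 -> H1
  lookup 184.185.96.171: bits 10111000101110010110000010101011 walk d0:H1→d1:-→d2:-→d3:-→d4:-→d5:-→d6:-→d7:-→d8:-→d9:H6→d10:-→d11:-→d12:-→d13:-→d14:-→d15:-→d16:H0→d17:-→d18:-→d19:H2→d20:-→d21:-→d22:-→d23:-→d24:H1→d25:-→d26:-→d27:-→d28:-→d29:H0→d30:-→d31:-→d32:H6 -> H6
  add 67.75.0.0/16 -> H0 at depth 16
  lookup 184.128.0.1: bits 1011100010 walk d0:H1→d1:-→d2:-→d3:-→d4:-→d5:-→d6:-→d7:-→d8:-→d9:H6→d10:- -> H6
  lookup 184.185.0.34: bits 10111000101110010 walk d0:H1→d1:-→d2:-→d3:-→d4:-→d5:-→d6:-→d7:-→d8:-→d9:H6→d10:-→d11:-→d12:-→d13:-→d14:-→d15:-→d16:H0→d17:- -> H0
  lookup 27.120.114.52: bits 0 walk d0:H1→d1:- -> H1
  lookup 184.128.0.117: bits 1011100010 walk d0:H1→d1:-→d2:-→d3:-→d4:-→d5:-→d6:-→d7:-→d8:-→d9:H6→d10:- -> H6
  lookup 75.151.225.136: bits 0100 walk d0:H1→d1:-→d2:-→d3:-→d4:- -> H1

== LOOKUPS ==
["H0","H6","H0","H1","H6","H5","H5","H1","H1","H6","H6","H0","H1","H6","H1"]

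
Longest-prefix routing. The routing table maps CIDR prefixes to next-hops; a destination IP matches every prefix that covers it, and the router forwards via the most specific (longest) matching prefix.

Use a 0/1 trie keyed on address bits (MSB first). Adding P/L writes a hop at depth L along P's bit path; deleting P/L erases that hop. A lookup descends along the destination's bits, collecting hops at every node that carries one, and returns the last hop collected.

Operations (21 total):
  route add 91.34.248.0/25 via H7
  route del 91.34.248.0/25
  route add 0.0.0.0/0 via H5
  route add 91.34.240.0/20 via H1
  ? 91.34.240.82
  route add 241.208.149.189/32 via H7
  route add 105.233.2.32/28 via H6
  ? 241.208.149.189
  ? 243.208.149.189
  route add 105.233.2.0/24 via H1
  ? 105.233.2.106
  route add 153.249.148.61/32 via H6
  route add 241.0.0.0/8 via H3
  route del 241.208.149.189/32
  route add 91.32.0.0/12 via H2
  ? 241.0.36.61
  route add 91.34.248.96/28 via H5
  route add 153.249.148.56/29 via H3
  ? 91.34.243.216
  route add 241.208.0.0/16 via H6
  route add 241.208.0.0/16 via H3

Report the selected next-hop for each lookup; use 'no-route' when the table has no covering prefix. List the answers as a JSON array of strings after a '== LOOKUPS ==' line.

Apply in order:
  add 91.34.248.0/25 -> H7 at depth 25
  - 91.34.248.0/25 clear@25
  add 0.0.0.0/0 -> H5 at depth 0
  add 91.34.240.0/20 -> H1 at depth 20
  ? 91.34.240.82  path d0:H5→d1:-→d2:-→d3:-→d4:-→d5:-→d6:-→d7:-→d8:-→d9:-→d10:-→d11:-→d12:-→d13:-→d14:-→d15:-→d16:-→d17:-→d18:-→d19:-→d20:H1  best=H1
  add 241.208.149.189/32 -> H7 at depth 32
  add 105.233.2.32/28 -> H6 at depth 28
  ? 241.208.149.189  path d0:H5→d1:-→d2:-→d3:-→d4:-→d5:-→d6:-→d7:-→d8:-→d9:-→d10:-→d11:-→d12:-→d13:-→d14:-→d15:-→d16:-→d17:-→d18:-→d19:-→d20:-→d21:-→d22:-→d23:-→d24:-→d25:-→d26:-→d27:-→d28:-→d29:-→d30:-→d31:-→d32:H7  best=H7
  ? 243.208.149.189  path d0:H5→d1:-→d2:-→d3:-→d4:-→d5:-→d6:-  best=H5
  add 105.233.2.0/24 -> H1 at depth 24
  ? 105.233.2.106  path d0:H5→d1:-→d2:-→d3:-→d4:-→d5:-→d6:-→d7:-→d8:-→d9:-→d10:-→d11:-→d12:-→d13:-→d14:-→d15:-→d16:-→d17:-→d18:-→d19:-→d20:-→d21:-→d22:-→d23:-→d24:H1→d25:-  best=H1
  add 153.249.148.61/32 -> H6 at depth 32
  add 241.0.0.0/8 -> H3 at depth 8
  - 241.208.149.189/32 clear@32
  add 91.32.0.0/12 -> H2 at depth 12
  ? 241.0.36.61  path d0:H5→d1:-→d2:-→d3:-→d4:-→d5:-→d6:-→d7:-→d8:H3  best=H3
  add 91.34.248.96/28 -> H5 at depth 28
  add 153.249.148.56/29 -> H3 at depth 29
  ? 91.34.243.216  path d0:H5→d1:-→d2:-→d3:-→d4:-→d5:-→d6:-→d7:-→d8:-→d9:-→d10:-→d11:-→d12:H2→d13:-→d14:-→d15:-→d16:-→d17:-→d18:-→d19:-→d20:H1  best=H1
  add 241.208.0.0/16 -> H6 at depth 16
  add 241.208.0.0/16 -> H3 at depth 16

== LOOKUPS ==
["H1","H7","H5","H1","H3","H1"]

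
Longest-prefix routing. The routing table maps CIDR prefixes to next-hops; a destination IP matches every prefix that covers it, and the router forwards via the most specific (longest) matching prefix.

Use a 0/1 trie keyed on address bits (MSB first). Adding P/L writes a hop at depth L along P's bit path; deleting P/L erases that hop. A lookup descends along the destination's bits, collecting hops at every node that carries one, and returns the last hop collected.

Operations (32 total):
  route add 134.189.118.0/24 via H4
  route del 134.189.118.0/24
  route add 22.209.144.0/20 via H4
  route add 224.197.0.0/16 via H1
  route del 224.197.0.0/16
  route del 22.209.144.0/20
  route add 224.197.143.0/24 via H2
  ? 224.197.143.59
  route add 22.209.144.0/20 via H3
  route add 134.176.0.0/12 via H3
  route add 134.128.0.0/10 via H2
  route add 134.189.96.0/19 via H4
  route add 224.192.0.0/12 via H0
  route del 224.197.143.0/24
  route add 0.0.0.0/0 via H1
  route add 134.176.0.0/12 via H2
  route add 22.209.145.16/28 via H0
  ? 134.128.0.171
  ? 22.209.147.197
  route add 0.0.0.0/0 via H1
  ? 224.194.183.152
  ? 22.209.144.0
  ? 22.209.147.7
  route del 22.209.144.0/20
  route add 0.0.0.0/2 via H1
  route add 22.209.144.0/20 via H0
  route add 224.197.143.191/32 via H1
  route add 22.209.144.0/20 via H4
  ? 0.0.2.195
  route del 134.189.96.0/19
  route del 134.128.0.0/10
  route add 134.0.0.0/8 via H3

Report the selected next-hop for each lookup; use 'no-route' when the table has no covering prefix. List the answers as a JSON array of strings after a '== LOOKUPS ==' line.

Process each operation:
  add 134.189.118.0/24 -> H4 at depth 24
  del 134.189.118.0/24 (clear depth 24)
  add 22.209.144.0/20 -> H4 at depth 20
  add 224.197.0.0/16 -> H1 at depth 16
  del 224.197.0.0/16 (clear depth 16)
  del 22.209.144.0/20 (clear depth 20)
  add 224.197.143.0/24 -> H2 at depth 24
  ? 224.197.143.59  path d0:-→d1:-→d2:-→d3:-→d4:-→d5:-→d6:-→d7:-→d8:-→d9:-→d10:-→d11:-→d12:-→d13:-→d14:-→d15:-→d16:-→d17:-→d18:-→d19:-→d20:-→d21:-→d22:-→d23:-→d24:H2  best=H2
  add 22.209.144.0/20 -> H3 at depth 20
  add 134.176.0.0/12 -> H3 at depth 12
  add 134.128.0.0/10 -> H2 at depth 10
  add 134.189.96.0/19 -> H4 at depth 19
  add 224.192.0.0/12 -> H0 at depth 12
  del 224.197.143.0/24 (clear depth 24)
  add 0.0.0.0/0 -> H1 at depth 0
  add 134.176.0.0/12 -> H2 at depth 12
  add 22.209.145.16/28 -> H0 at depth 28
  ? 134.128.0.171  path d0:H1→d1:-→d2:-→d3:-→d4:-→d5:-→d6:-→d7:-→d8:-→d9:-→d10:H2  best=H2
  ? 22.209.147.197  path d0:H1→d1:-→d2:-→d3:-→d4:-→d5:-→d6:-→d7:-→d8:-→d9:-→d10:-→d11:-→d12:-→d13:-→d14:-→d15:-→d16:-→d17:-→d18:-→d19:-→d20:H3→d21:-→d22:-  best=H3
  add 0.0.0.0/0 -> H1 at depth 0
  ? 224.194.183.152  path d0:H1→d1:-→d2:-→d3:-→d4:-→d5:-→d6:-→d7:-→d8:-→d9:-→d10:-→d11:-→d12:H0→d13:-  best=H0
  ? 22.209.144.0  path d0:H1→d1:-→d2:-→d3:-→d4:-→d5:-→d6:-→d7:-→d8:-→d9:-→d10:-→d11:-→d12:-→d13:-→d14:-→d15:-→d16:-→d17:-→d18:-→d19:-→d20:H3→d21:-→d22:-→d23:-  best=H3
  ? 22.209.147.7  path d0:H1→d1:-→d2:-→d3:-→d4:-→d5:-→d6:-→d7:-→d8:-→d9:-→d10:-→d11:-→d12:-→d13:-→d14:-→d15:-→d16:-→d17:-→d18:-→d19:-→d20:H3→d21:-→d22:-  best=H3
  del 22.209.144.0/20 (clear depth 20)
  add 0.0.0.0/2 -> H1 at depth 2
  add 22.209.144.0/20 -> H0 at depth 20
  add 224.197.143.191/32 -> H1 at depth 32
  add 22.209.144.0/20 -> H4 at depth 20
  ? 0.0.2.195  path d0:H1→d1:-→d2:H1→d3:-  best=H1
  del 134.189.96.0/19 (clear depth 19)
  del 134.128.0.0/10 (clear depth 10)
  add 134.0.0.0/8 -> H3 at depth 8

== LOOKUPS ==
["H2","H2","H3","H0","H3","H3","H1"]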